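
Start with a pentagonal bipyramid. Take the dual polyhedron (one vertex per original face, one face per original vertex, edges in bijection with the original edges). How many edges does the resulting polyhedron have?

The base solid has V = 7, E = 15, F = 10.
The dual swaps V and F and preserves E: V′ = F = 10, E′ = E = 15, F′ = V = 7.

15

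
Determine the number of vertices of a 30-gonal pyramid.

A pyramid on an n-gon base has one n-gon and n triangles: V = 30 + 1 = 31, E = 2·30 = 60, F = 30 + 1 = 31.
Check: V − E + F = 31 − 60 + 31 = 2.

31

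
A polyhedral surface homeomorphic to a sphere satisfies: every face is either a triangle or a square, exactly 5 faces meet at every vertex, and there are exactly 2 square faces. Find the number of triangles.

Let x be the number of triangles; then F = 2 + x.
Edge–face incidences: 2E = 4·2 + 3·x = 8 + 3x.
Every vertex has degree 5, so 5V = 2E.
Euler: V − E + F = 2 ⇒ (2E)/5 − E + (2 + x) = 2.
Multiply by 10: 2·(2E) − 5·(2E) + 10·(2 + x) = 20, i.e. 20 + 10x − 3·(8 + 3x) = 20.
Collecting terms: x − 4 = 20, so x = 24.
Then 2E = 8 + 3·24 = 80, so E = 40, V = 2E/5 = 16, F = 2 + 24 = 26.

24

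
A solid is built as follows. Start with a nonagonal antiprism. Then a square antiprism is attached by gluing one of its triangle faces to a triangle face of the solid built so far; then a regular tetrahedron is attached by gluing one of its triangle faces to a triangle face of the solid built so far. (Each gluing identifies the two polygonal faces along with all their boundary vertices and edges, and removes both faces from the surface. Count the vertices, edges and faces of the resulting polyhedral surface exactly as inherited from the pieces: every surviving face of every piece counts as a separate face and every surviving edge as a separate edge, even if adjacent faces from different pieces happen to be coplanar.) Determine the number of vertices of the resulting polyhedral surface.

24

A nonagonal antiprism: V=18, E=36, F=20.
Attach a square antiprism (V=8, E=16, F=10) along a 3-gon: merge 3 vertices and 3 edges, delete both glued faces → V=23, E=49, F=28.
Attach a regular tetrahedron (V=4, E=6, F=4) along a 3-gon: merge 3 vertices and 3 edges, delete both glued faces → V=24, E=52, F=30.
Check: V − E + F = 24 − 52 + 30 = 2.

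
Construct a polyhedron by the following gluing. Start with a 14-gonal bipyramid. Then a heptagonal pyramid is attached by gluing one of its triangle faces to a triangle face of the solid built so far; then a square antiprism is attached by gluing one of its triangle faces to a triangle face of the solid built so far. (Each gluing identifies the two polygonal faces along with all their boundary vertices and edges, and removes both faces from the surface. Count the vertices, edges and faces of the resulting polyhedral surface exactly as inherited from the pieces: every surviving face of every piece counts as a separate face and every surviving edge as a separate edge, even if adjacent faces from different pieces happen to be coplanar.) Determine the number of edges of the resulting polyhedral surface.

A 14-gonal bipyramid: V=16, E=42, F=28.
Attach a heptagonal pyramid (V=8, E=14, F=8) along a 3-gon: merge 3 vertices and 3 edges, delete both glued faces → V=21, E=53, F=34.
Attach a square antiprism (V=8, E=16, F=10) along a 3-gon: merge 3 vertices and 3 edges, delete both glued faces → V=26, E=66, F=42.
Check: V − E + F = 26 − 66 + 42 = 2.

66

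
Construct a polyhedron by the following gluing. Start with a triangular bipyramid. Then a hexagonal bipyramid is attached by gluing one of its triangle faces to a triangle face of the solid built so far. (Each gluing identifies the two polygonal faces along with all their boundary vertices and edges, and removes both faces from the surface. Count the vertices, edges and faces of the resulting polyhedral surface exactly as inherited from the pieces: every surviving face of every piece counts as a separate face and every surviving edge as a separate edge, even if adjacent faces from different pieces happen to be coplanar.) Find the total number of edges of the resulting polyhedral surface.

A triangular bipyramid: V=5, E=9, F=6.
Attach a hexagonal bipyramid (V=8, E=18, F=12) along a 3-gon: merge 3 vertices and 3 edges, delete both glued faces → V=10, E=24, F=16.
Check: V − E + F = 10 − 24 + 16 = 2.

24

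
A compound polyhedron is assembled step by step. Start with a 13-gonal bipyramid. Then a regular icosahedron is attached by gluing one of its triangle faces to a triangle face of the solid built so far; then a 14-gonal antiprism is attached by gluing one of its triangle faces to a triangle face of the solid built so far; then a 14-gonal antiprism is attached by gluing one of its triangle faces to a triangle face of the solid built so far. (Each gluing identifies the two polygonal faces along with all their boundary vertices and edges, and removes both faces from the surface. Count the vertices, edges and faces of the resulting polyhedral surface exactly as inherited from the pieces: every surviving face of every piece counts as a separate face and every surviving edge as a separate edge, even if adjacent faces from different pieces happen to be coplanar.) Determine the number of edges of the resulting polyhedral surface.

172

A 13-gonal bipyramid: V=15, E=39, F=26.
Attach a regular icosahedron (V=12, E=30, F=20) along a 3-gon: merge 3 vertices and 3 edges, delete both glued faces → V=24, E=66, F=44.
Attach a 14-gonal antiprism (V=28, E=56, F=30) along a 3-gon: merge 3 vertices and 3 edges, delete both glued faces → V=49, E=119, F=72.
Attach a 14-gonal antiprism (V=28, E=56, F=30) along a 3-gon: merge 3 vertices and 3 edges, delete both glued faces → V=74, E=172, F=100.
Check: V − E + F = 74 − 172 + 100 = 2.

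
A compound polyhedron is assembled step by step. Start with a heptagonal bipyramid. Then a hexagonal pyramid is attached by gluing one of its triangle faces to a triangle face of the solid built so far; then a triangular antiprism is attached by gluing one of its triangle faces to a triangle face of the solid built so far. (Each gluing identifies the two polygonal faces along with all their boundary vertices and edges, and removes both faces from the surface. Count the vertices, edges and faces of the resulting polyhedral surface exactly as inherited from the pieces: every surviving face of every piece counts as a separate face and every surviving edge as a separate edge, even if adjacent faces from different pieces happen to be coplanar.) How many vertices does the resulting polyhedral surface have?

16

A heptagonal bipyramid: V=9, E=21, F=14.
Attach a hexagonal pyramid (V=7, E=12, F=7) along a 3-gon: merge 3 vertices and 3 edges, delete both glued faces → V=13, E=30, F=19.
Attach a triangular antiprism (V=6, E=12, F=8) along a 3-gon: merge 3 vertices and 3 edges, delete both glued faces → V=16, E=39, F=25.
Check: V − E + F = 16 − 39 + 25 = 2.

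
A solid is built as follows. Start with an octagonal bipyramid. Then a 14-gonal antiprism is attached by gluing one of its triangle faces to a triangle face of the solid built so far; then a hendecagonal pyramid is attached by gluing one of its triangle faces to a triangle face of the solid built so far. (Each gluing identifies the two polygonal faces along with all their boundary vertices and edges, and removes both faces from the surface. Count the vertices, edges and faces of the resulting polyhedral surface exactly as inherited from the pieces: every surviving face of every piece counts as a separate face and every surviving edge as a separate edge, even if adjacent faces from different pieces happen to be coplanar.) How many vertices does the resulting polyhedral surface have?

An octagonal bipyramid: V=10, E=24, F=16.
Attach a 14-gonal antiprism (V=28, E=56, F=30) along a 3-gon: merge 3 vertices and 3 edges, delete both glued faces → V=35, E=77, F=44.
Attach a hendecagonal pyramid (V=12, E=22, F=12) along a 3-gon: merge 3 vertices and 3 edges, delete both glued faces → V=44, E=96, F=54.
Check: V − E + F = 44 − 96 + 54 = 2.

44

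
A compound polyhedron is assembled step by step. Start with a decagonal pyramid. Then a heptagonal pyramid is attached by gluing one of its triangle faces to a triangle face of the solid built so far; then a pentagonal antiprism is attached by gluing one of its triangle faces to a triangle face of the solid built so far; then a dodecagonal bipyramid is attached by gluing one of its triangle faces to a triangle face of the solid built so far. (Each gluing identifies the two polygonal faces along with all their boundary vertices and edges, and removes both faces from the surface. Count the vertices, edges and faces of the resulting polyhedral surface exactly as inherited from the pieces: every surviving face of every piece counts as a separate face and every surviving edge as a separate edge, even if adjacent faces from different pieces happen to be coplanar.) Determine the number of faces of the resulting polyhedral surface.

A decagonal pyramid: V=11, E=20, F=11.
Attach a heptagonal pyramid (V=8, E=14, F=8) along a 3-gon: merge 3 vertices and 3 edges, delete both glued faces → V=16, E=31, F=17.
Attach a pentagonal antiprism (V=10, E=20, F=12) along a 3-gon: merge 3 vertices and 3 edges, delete both glued faces → V=23, E=48, F=27.
Attach a dodecagonal bipyramid (V=14, E=36, F=24) along a 3-gon: merge 3 vertices and 3 edges, delete both glued faces → V=34, E=81, F=49.
Check: V − E + F = 34 − 81 + 49 = 2.

49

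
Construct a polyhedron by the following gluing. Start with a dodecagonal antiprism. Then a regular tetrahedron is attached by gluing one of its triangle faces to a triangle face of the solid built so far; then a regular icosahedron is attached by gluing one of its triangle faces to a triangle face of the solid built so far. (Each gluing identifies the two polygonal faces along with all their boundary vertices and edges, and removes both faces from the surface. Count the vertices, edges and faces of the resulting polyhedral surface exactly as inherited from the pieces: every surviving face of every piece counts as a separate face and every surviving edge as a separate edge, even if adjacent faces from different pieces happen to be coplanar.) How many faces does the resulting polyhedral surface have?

A dodecagonal antiprism: V=24, E=48, F=26.
Attach a regular tetrahedron (V=4, E=6, F=4) along a 3-gon: merge 3 vertices and 3 edges, delete both glued faces → V=25, E=51, F=28.
Attach a regular icosahedron (V=12, E=30, F=20) along a 3-gon: merge 3 vertices and 3 edges, delete both glued faces → V=34, E=78, F=46.
Check: V − E + F = 34 − 78 + 46 = 2.

46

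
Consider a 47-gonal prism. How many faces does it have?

A prism on an n-gon has two n-gon bases and n rectangular sides: V = 2·47 = 94, E = 3·47 = 141, F = 47 + 2 = 49.

49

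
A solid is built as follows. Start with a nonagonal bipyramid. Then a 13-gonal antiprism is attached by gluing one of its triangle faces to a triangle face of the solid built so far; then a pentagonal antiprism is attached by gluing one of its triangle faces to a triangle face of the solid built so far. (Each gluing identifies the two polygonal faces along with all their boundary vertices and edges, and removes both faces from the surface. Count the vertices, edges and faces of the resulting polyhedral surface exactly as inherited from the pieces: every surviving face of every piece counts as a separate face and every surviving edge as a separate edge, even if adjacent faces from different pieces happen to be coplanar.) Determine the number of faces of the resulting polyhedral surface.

54

A nonagonal bipyramid: V=11, E=27, F=18.
Attach a 13-gonal antiprism (V=26, E=52, F=28) along a 3-gon: merge 3 vertices and 3 edges, delete both glued faces → V=34, E=76, F=44.
Attach a pentagonal antiprism (V=10, E=20, F=12) along a 3-gon: merge 3 vertices and 3 edges, delete both glued faces → V=41, E=93, F=54.
Check: V − E + F = 41 − 93 + 54 = 2.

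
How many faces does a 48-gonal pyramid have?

49

A pyramid on an n-gon base has one n-gon and n triangles: V = 48 + 1 = 49, E = 2·48 = 96, F = 48 + 1 = 49.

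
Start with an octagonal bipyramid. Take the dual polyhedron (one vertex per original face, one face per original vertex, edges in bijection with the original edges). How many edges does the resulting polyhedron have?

24

The base solid has V = 10, E = 24, F = 16.
The dual swaps V and F and preserves E: V′ = F = 16, E′ = E = 24, F′ = V = 10.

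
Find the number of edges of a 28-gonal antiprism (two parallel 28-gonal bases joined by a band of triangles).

An antiprism on an n-gon has two n-gon caps and 2n triangles: V = 2·28 = 56, E = 4·28 = 112, F = 2·28 + 2 = 58.

112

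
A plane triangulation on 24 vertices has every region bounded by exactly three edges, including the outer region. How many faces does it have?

44

In a plane triangulation 3F = 2E and V − E + F = 2, so F = 2V − 4 = 2·24 − 4 = 44.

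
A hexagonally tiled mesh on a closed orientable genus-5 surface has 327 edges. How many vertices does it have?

χ = 2 − 2·5 = -8, and every face is a hexagon so 6F = 2E.
F = 2E/6 = 109. Then V = -8 + E − F = -8 + 327 − 109 = 210.

210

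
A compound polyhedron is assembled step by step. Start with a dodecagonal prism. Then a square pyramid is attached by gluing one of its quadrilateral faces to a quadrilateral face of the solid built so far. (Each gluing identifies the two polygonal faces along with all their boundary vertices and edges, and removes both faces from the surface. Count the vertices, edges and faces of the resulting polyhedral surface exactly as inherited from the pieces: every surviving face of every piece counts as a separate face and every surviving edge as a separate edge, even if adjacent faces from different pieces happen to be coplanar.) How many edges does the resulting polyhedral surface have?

40

A dodecagonal prism: V=24, E=36, F=14.
Attach a square pyramid (V=5, E=8, F=5) along a 4-gon: merge 4 vertices and 4 edges, delete both glued faces → V=25, E=40, F=17.
Check: V − E + F = 25 − 40 + 17 = 2.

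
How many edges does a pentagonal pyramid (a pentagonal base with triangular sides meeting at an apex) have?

10

A pyramid on an n-gon base has one n-gon and n triangles: V = 5 + 1 = 6, E = 2·5 = 10, F = 5 + 1 = 6.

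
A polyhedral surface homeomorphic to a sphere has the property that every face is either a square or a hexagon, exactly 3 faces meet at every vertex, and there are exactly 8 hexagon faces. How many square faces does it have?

Let x be the number of squares; then F = 8 + x.
Edge–face incidences: 2E = 6·8 + 4·x = 48 + 4x.
Every vertex has degree 3, so 3V = 2E.
Euler: V − E + F = 2 ⇒ (2E)/3 − E + (8 + x) = 2.
Multiply by 6: 2·(2E) − 3·(2E) + 6·(8 + x) = 12, i.e. 48 + 6x − (48 + 4x) = 12.
Collecting terms: 2x = 12, so x = 6.
Then 2E = 48 + 4·6 = 72, so E = 36, V = 2E/3 = 24, F = 8 + 6 = 14.

6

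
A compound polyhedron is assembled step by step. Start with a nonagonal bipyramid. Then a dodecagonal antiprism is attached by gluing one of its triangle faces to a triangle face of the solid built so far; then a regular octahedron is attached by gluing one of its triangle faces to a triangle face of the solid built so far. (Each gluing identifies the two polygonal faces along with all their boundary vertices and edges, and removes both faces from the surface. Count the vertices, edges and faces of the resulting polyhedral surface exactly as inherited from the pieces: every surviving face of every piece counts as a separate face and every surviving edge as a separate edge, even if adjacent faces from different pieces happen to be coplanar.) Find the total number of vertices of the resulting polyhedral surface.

35

A nonagonal bipyramid: V=11, E=27, F=18.
Attach a dodecagonal antiprism (V=24, E=48, F=26) along a 3-gon: merge 3 vertices and 3 edges, delete both glued faces → V=32, E=72, F=42.
Attach a regular octahedron (V=6, E=12, F=8) along a 3-gon: merge 3 vertices and 3 edges, delete both glued faces → V=35, E=81, F=48.
Check: V − E + F = 35 − 81 + 48 = 2.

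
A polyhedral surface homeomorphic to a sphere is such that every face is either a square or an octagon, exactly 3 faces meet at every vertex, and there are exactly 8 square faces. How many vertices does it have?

16

Let x be the number of octagons; then F = 8 + x.
Edge–face incidences: 2E = 4·8 + 8·x = 32 + 8x.
Every vertex has degree 3, so 3V = 2E.
Euler: V − E + F = 2 ⇒ (2E)/3 − E + (8 + x) = 2.
Multiply by 6: 2·(2E) − 3·(2E) + 6·(8 + x) = 12, i.e. 48 + 6x − (32 + 8x) = 12.
Collecting terms: −2x + 16 = 12, so −2x = −4, so x = 2.
Then 2E = 32 + 8·2 = 48, so E = 24, V = 2E/3 = 16, F = 8 + 2 = 10.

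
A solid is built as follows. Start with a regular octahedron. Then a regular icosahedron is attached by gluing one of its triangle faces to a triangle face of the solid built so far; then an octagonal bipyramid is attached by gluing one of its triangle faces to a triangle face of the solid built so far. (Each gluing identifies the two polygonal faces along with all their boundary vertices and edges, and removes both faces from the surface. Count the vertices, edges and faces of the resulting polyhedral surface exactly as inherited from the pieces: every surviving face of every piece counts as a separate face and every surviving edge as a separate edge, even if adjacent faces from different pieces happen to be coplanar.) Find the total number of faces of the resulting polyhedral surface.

A regular octahedron: V=6, E=12, F=8.
Attach a regular icosahedron (V=12, E=30, F=20) along a 3-gon: merge 3 vertices and 3 edges, delete both glued faces → V=15, E=39, F=26.
Attach an octagonal bipyramid (V=10, E=24, F=16) along a 3-gon: merge 3 vertices and 3 edges, delete both glued faces → V=22, E=60, F=40.
Check: V − E + F = 22 − 60 + 40 = 2.

40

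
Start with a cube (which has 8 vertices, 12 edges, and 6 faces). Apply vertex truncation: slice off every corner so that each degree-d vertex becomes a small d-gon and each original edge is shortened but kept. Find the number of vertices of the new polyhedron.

24

Truncation replaces each original edge-end by a new vertex, so V′ = 2E = 24.
Each original edge survives, and each old vertex of degree d contributes d new edges; summing degrees gives Σd = 2E, so E′ = E + 2E = 3E = 36.
Each original face survives and each original vertex becomes one new face: F′ = F + V = 14.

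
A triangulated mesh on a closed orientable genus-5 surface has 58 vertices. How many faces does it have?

χ = 2 − 2·5 = -8, and every face is a triangle so 3F = 2E.
V − E + F = -8 with E = 3F/2 gives 58 − (3/2 − 1)·F = -8, so F = 132 and E = 198.

132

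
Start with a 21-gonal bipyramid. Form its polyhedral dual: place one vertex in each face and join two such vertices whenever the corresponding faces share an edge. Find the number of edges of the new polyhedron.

The base solid has V = 23, E = 63, F = 42.
The dual swaps V and F and preserves E: V′ = F = 42, E′ = E = 63, F′ = V = 23.

63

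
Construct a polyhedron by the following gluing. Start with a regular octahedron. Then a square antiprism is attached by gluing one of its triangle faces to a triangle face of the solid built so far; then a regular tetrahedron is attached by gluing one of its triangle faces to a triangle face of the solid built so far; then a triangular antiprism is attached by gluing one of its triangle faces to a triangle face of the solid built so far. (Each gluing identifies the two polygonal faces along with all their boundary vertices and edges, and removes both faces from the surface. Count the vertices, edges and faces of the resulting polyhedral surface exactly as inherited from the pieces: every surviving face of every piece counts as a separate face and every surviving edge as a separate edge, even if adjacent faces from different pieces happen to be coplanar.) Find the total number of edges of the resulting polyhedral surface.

37

A regular octahedron: V=6, E=12, F=8.
Attach a square antiprism (V=8, E=16, F=10) along a 3-gon: merge 3 vertices and 3 edges, delete both glued faces → V=11, E=25, F=16.
Attach a regular tetrahedron (V=4, E=6, F=4) along a 3-gon: merge 3 vertices and 3 edges, delete both glued faces → V=12, E=28, F=18.
Attach a triangular antiprism (V=6, E=12, F=8) along a 3-gon: merge 3 vertices and 3 edges, delete both glued faces → V=15, E=37, F=24.
Check: V − E + F = 15 − 37 + 24 = 2.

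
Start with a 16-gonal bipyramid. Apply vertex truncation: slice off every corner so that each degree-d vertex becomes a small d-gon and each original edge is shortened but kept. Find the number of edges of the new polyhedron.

The base solid has V = 18, E = 48, F = 32.
Truncation replaces each original edge-end by a new vertex, so V′ = 2E = 96.
Each original edge survives, and each old vertex of degree d contributes d new edges; summing degrees gives Σd = 2E, so E′ = E + 2E = 3E = 144.
Each original face survives and each original vertex becomes one new face: F′ = F + V = 50.

144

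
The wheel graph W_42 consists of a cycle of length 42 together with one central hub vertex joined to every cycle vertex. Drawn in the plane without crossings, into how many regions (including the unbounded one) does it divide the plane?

W_42 has V = 42 + 1 = 43 vertices and E = 2·42 = 84 edges.
By Euler's formula F = 2 − V + E = 2 − 43 + 84 = 43.

43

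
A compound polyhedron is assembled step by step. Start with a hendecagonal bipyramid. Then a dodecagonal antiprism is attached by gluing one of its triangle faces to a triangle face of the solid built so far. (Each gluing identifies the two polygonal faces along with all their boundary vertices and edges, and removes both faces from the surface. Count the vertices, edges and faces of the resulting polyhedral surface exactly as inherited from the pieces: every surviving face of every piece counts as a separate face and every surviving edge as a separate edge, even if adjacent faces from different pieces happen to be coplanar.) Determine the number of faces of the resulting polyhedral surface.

A hendecagonal bipyramid: V=13, E=33, F=22.
Attach a dodecagonal antiprism (V=24, E=48, F=26) along a 3-gon: merge 3 vertices and 3 edges, delete both glued faces → V=34, E=78, F=46.
Check: V − E + F = 34 − 78 + 46 = 2.

46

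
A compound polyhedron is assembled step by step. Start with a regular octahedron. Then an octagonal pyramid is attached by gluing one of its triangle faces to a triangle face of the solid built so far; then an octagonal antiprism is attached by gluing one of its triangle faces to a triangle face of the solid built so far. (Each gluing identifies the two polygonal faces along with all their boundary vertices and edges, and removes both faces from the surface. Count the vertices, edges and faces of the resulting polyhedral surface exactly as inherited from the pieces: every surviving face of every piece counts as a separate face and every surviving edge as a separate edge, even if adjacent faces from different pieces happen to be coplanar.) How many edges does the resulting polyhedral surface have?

54

A regular octahedron: V=6, E=12, F=8.
Attach an octagonal pyramid (V=9, E=16, F=9) along a 3-gon: merge 3 vertices and 3 edges, delete both glued faces → V=12, E=25, F=15.
Attach an octagonal antiprism (V=16, E=32, F=18) along a 3-gon: merge 3 vertices and 3 edges, delete both glued faces → V=25, E=54, F=31.
Check: V − E + F = 25 − 54 + 31 = 2.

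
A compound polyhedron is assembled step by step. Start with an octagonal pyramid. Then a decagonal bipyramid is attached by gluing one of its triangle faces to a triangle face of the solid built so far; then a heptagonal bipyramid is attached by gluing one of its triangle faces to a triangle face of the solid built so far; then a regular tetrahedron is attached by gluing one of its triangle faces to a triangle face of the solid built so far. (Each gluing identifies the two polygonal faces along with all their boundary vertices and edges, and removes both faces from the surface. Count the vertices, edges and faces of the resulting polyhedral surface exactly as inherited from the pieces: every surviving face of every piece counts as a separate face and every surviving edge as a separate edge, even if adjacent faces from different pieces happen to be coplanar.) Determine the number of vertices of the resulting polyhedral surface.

An octagonal pyramid: V=9, E=16, F=9.
Attach a decagonal bipyramid (V=12, E=30, F=20) along a 3-gon: merge 3 vertices and 3 edges, delete both glued faces → V=18, E=43, F=27.
Attach a heptagonal bipyramid (V=9, E=21, F=14) along a 3-gon: merge 3 vertices and 3 edges, delete both glued faces → V=24, E=61, F=39.
Attach a regular tetrahedron (V=4, E=6, F=4) along a 3-gon: merge 3 vertices and 3 edges, delete both glued faces → V=25, E=64, F=41.
Check: V − E + F = 25 − 64 + 41 = 2.

25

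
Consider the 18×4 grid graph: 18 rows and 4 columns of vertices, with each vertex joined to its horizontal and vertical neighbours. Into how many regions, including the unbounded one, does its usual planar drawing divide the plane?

The grid has V = 18·4 = 72 vertices and E = 18·3 + 4·17 = 122 edges.
F = 2 − V + E = 2 − 72 + 122 = 52.

52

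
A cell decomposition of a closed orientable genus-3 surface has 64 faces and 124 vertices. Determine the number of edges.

For a closed orientable surface of genus 3, χ = 2 − 2·3 = -4.
E = V + F − (-4) = 124 + 64 − (-4) = 192.

192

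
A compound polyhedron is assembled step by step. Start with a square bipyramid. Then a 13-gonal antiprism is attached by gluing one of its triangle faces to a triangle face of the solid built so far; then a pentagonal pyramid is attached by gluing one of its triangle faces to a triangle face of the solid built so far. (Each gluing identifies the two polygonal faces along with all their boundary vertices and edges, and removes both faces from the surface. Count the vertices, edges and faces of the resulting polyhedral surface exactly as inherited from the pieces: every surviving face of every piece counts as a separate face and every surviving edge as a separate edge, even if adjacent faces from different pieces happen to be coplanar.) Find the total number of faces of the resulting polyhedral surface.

38

A square bipyramid: V=6, E=12, F=8.
Attach a 13-gonal antiprism (V=26, E=52, F=28) along a 3-gon: merge 3 vertices and 3 edges, delete both glued faces → V=29, E=61, F=34.
Attach a pentagonal pyramid (V=6, E=10, F=6) along a 3-gon: merge 3 vertices and 3 edges, delete both glued faces → V=32, E=68, F=38.
Check: V − E + F = 32 − 68 + 38 = 2.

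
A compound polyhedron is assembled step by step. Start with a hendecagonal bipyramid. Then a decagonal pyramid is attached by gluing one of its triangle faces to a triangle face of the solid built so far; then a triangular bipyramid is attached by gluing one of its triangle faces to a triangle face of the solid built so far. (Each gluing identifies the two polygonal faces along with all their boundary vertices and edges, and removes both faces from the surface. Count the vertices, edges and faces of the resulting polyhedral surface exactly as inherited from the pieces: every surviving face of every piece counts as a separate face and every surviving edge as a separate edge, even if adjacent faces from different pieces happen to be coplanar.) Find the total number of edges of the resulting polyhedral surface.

A hendecagonal bipyramid: V=13, E=33, F=22.
Attach a decagonal pyramid (V=11, E=20, F=11) along a 3-gon: merge 3 vertices and 3 edges, delete both glued faces → V=21, E=50, F=31.
Attach a triangular bipyramid (V=5, E=9, F=6) along a 3-gon: merge 3 vertices and 3 edges, delete both glued faces → V=23, E=56, F=35.
Check: V − E + F = 23 − 56 + 35 = 2.

56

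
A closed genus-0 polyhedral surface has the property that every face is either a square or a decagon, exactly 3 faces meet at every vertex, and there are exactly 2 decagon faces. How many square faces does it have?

10

Let x be the number of squares; then F = 2 + x.
Edge–face incidences: 2E = 10·2 + 4·x = 20 + 4x.
Every vertex has degree 3, so 3V = 2E.
Euler: V − E + F = 2 ⇒ (2E)/3 − E + (2 + x) = 2.
Multiply by 6: 2·(2E) − 3·(2E) + 6·(2 + x) = 12, i.e. 12 + 6x − (20 + 4x) = 12.
Collecting terms: 2x − 8 = 12, so 2x = 20, so x = 10.
Then 2E = 20 + 4·10 = 60, so E = 30, V = 2E/3 = 20, F = 2 + 10 = 12.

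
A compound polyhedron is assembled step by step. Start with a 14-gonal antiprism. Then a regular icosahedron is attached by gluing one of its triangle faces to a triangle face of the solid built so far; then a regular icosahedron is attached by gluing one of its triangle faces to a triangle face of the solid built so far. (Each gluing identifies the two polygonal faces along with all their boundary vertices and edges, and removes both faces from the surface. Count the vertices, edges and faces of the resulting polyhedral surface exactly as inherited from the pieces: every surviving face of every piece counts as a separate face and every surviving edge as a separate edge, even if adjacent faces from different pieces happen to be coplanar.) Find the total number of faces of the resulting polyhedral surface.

66

A 14-gonal antiprism: V=28, E=56, F=30.
Attach a regular icosahedron (V=12, E=30, F=20) along a 3-gon: merge 3 vertices and 3 edges, delete both glued faces → V=37, E=83, F=48.
Attach a regular icosahedron (V=12, E=30, F=20) along a 3-gon: merge 3 vertices and 3 edges, delete both glued faces → V=46, E=110, F=66.
Check: V − E + F = 46 − 110 + 66 = 2.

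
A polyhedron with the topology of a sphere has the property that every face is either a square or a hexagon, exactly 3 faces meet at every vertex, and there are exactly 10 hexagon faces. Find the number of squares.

Let x be the number of squares; then F = 10 + x.
Edge–face incidences: 2E = 6·10 + 4·x = 60 + 4x.
Every vertex has degree 3, so 3V = 2E.
Euler: V − E + F = 2 ⇒ (2E)/3 − E + (10 + x) = 2.
Multiply by 6: 2·(2E) − 3·(2E) + 6·(10 + x) = 12, i.e. 60 + 6x − (60 + 4x) = 12.
Collecting terms: 2x = 12, so x = 6.
Then 2E = 60 + 4·6 = 84, so E = 42, V = 2E/3 = 28, F = 10 + 6 = 16.

6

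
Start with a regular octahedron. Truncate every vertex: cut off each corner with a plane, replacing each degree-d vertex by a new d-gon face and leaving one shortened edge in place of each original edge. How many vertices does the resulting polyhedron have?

24

The base solid has V = 6, E = 12, F = 8.
Truncation replaces each original edge-end by a new vertex, so V′ = 2E = 24.
Each original edge survives, and each old vertex of degree d contributes d new edges; summing degrees gives Σd = 2E, so E′ = E + 2E = 3E = 36.
Each original face survives and each original vertex becomes one new face: F′ = F + V = 14.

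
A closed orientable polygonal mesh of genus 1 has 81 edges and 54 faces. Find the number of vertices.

For a closed orientable surface of genus 1, χ = 2 − 2·1 = 0.
V = 0 + E − F = 0 + 81 − 54 = 27.

27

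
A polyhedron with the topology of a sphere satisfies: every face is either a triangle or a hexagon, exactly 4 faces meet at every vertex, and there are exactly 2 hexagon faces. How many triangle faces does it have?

Let x be the number of triangles; then F = 2 + x.
Edge–face incidences: 2E = 6·2 + 3·x = 12 + 3x.
Every vertex has degree 4, so 4V = 2E.
Euler: V − E + F = 2 ⇒ (2E)/4 − E + (2 + x) = 2.
Multiply by 8: 2·(2E) − 4·(2E) + 8·(2 + x) = 16, i.e. 16 + 8x − 2·(12 + 3x) = 16.
Collecting terms: 2x − 8 = 16, so 2x = 24, so x = 12.
Then 2E = 12 + 3·12 = 48, so E = 24, V = 2E/4 = 12, F = 2 + 12 = 14.

12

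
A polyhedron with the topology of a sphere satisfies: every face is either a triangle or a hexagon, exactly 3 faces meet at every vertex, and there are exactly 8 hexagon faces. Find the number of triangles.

Let x be the number of triangles; then F = 8 + x.
Edge–face incidences: 2E = 6·8 + 3·x = 48 + 3x.
Every vertex has degree 3, so 3V = 2E.
Euler: V − E + F = 2 ⇒ (2E)/3 − E + (8 + x) = 2.
Multiply by 6: 2·(2E) − 3·(2E) + 6·(8 + x) = 12, i.e. 48 + 6x − (48 + 3x) = 12.
Collecting terms: 3x = 12, so x = 4.
Then 2E = 48 + 3·4 = 60, so E = 30, V = 2E/3 = 20, F = 8 + 4 = 12.

4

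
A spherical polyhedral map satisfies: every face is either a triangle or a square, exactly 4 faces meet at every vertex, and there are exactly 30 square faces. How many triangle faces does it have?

Let x be the number of triangles; then F = 30 + x.
Edge–face incidences: 2E = 4·30 + 3·x = 120 + 3x.
Every vertex has degree 4, so 4V = 2E.
Euler: V − E + F = 2 ⇒ (2E)/4 − E + (30 + x) = 2.
Multiply by 8: 2·(2E) − 4·(2E) + 8·(30 + x) = 16, i.e. 240 + 8x − 2·(120 + 3x) = 16.
Collecting terms: 2x = 16, so x = 8.
Then 2E = 120 + 3·8 = 144, so E = 72, V = 2E/4 = 36, F = 30 + 8 = 38.

8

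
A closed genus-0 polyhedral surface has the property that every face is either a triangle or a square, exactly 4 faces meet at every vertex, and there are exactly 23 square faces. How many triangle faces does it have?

Let x be the number of triangles; then F = 23 + x.
Edge–face incidences: 2E = 4·23 + 3·x = 92 + 3x.
Every vertex has degree 4, so 4V = 2E.
Euler: V − E + F = 2 ⇒ (2E)/4 − E + (23 + x) = 2.
Multiply by 8: 2·(2E) − 4·(2E) + 8·(23 + x) = 16, i.e. 184 + 8x − 2·(92 + 3x) = 16.
Collecting terms: 2x = 16, so x = 8.
Then 2E = 92 + 3·8 = 116, so E = 58, V = 2E/4 = 29, F = 23 + 8 = 31.

8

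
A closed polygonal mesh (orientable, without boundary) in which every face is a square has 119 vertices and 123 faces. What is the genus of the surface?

Every face is a square, so 2E = 4·123 = 492, giving E = 246.
χ = V − E + F = 119 − 246 + 123 = -4.
For a closed orientable surface χ = 2 − 2g, so g = (2 − (-4))/2 = 3.

3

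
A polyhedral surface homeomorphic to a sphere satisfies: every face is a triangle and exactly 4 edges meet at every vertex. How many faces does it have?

Each face has 3 edges and each edge borders two faces, so 2E = 3F.
Each vertex has degree 4, so 4V = 2E and hence V = 3F/4.
Euler: V − E + F = 2 ⇒ (3F/4) − (3F/2) + F = 2.
Multiply by 8: (6 − 12 + 8)F = 16, i.e. 2F = 16.
So F = 8, E = 3·8/2 = 12, V = 3·8/4 = 6.

8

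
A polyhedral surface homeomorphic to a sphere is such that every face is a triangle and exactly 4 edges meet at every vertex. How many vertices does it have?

Each face has 3 edges and each edge borders two faces, so 2E = 3F.
Each vertex has degree 4, so 4V = 2E and hence V = 3F/4.
Euler: V − E + F = 2 ⇒ (3F/4) − (3F/2) + F = 2.
Multiply by 8: (6 − 12 + 8)F = 16, i.e. 2F = 16.
So F = 8, E = 3·8/2 = 12, V = 3·8/4 = 6.

6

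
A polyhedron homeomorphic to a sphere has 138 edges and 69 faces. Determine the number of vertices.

Here V − E + F = 2.
V = 2 + E − F = 2 + 138 − 69 = 71.

71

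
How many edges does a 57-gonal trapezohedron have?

228

The n-trapezohedron (dual of the n-antiprism) has V = 2·57 + 2 = 116, E = 4·57 = 228, F = 2·57 = 114.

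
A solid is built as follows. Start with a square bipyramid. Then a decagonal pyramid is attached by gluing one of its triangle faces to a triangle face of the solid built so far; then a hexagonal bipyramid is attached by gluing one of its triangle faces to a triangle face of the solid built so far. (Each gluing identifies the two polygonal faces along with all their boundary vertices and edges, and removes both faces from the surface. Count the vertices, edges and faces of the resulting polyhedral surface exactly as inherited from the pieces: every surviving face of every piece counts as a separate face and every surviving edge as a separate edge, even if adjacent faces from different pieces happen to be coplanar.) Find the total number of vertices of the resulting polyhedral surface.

19

A square bipyramid: V=6, E=12, F=8.
Attach a decagonal pyramid (V=11, E=20, F=11) along a 3-gon: merge 3 vertices and 3 edges, delete both glued faces → V=14, E=29, F=17.
Attach a hexagonal bipyramid (V=8, E=18, F=12) along a 3-gon: merge 3 vertices and 3 edges, delete both glued faces → V=19, E=44, F=27.
Check: V − E + F = 19 − 44 + 27 = 2.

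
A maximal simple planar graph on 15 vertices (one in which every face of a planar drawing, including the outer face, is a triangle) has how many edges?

39

In a plane triangulation 3F = 2E and V − E + F = 2, so E = 3V − 6 = 3·15 − 6 = 39.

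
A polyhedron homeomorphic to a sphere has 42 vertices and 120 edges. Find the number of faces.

Here V − E + F = 2.
F = 2 − V + E = 2 − 42 + 120 = 80.

80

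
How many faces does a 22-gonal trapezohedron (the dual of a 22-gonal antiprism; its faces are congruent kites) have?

44

The n-trapezohedron (dual of the n-antiprism) has V = 2·22 + 2 = 46, E = 4·22 = 88, F = 2·22 = 44.
Check: V − E + F = 46 − 88 + 44 = 2.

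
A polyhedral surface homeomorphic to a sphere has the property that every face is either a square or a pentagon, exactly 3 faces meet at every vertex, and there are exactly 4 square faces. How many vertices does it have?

12

Let x be the number of pentagons; then F = 4 + x.
Edge–face incidences: 2E = 4·4 + 5·x = 16 + 5x.
Every vertex has degree 3, so 3V = 2E.
Euler: V − E + F = 2 ⇒ (2E)/3 − E + (4 + x) = 2.
Multiply by 6: 2·(2E) − 3·(2E) + 6·(4 + x) = 12, i.e. 24 + 6x − (16 + 5x) = 12.
Collecting terms: x + 8 = 12, so x = 4.
Then 2E = 16 + 5·4 = 36, so E = 18, V = 2E/3 = 12, F = 4 + 4 = 8.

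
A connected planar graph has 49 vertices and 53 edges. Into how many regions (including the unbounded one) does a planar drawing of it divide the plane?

Euler's formula for a connected plane graph: V − E + F = 2, so F = 2 − 49 + 53 = 6.

6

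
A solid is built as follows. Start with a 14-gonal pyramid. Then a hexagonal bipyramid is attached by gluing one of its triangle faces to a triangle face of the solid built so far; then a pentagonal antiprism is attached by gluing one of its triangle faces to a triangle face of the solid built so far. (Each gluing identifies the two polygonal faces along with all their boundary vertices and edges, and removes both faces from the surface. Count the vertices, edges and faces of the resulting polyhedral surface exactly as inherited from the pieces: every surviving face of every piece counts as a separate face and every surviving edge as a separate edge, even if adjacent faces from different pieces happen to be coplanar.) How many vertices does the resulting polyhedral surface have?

27

A 14-gonal pyramid: V=15, E=28, F=15.
Attach a hexagonal bipyramid (V=8, E=18, F=12) along a 3-gon: merge 3 vertices and 3 edges, delete both glued faces → V=20, E=43, F=25.
Attach a pentagonal antiprism (V=10, E=20, F=12) along a 3-gon: merge 3 vertices and 3 edges, delete both glued faces → V=27, E=60, F=35.
Check: V − E + F = 27 − 60 + 35 = 2.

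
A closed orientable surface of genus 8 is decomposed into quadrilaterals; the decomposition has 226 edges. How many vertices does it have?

99

χ = 2 − 2·8 = -14, and every face is a square so 4F = 2E.
F = 2E/4 = 113. Then V = -14 + E − F = -14 + 226 − 113 = 99.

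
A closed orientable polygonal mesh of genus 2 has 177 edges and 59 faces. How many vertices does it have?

For a closed orientable surface of genus 2, χ = 2 − 2·2 = -2.
V = -2 + E − F = -2 + 177 − 59 = 116.

116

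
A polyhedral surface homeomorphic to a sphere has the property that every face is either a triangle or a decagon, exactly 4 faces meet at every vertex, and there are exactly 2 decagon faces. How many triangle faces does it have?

Let x be the number of triangles; then F = 2 + x.
Edge–face incidences: 2E = 10·2 + 3·x = 20 + 3x.
Every vertex has degree 4, so 4V = 2E.
Euler: V − E + F = 2 ⇒ (2E)/4 − E + (2 + x) = 2.
Multiply by 8: 2·(2E) − 4·(2E) + 8·(2 + x) = 16, i.e. 16 + 8x − 2·(20 + 3x) = 16.
Collecting terms: 2x − 24 = 16, so 2x = 40, so x = 20.
Then 2E = 20 + 3·20 = 80, so E = 40, V = 2E/4 = 20, F = 2 + 20 = 22.

20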